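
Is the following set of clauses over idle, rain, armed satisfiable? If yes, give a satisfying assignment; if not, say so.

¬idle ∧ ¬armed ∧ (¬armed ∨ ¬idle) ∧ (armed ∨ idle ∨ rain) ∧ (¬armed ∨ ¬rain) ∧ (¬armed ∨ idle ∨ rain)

Unit clause (¬idle) forces idle = False.
Unit clause (¬armed) forces armed = False.
In (armed ∨ idle ∨ rain) only rain is left, so rain = True.
All clauses satisfied.

idle = False; rain = True; armed = False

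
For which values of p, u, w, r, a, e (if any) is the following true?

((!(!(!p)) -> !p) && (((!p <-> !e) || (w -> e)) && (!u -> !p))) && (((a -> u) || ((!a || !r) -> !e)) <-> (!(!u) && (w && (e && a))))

p=T, u=T, w=T, r=F, a=T, e=T

  (!(!(!p)) -> !p) && (((!p <-> !e) || (w -> e)) && (!u -> !p)) = True
    !(!(!p)) -> !p = True
      !(!(!p)) = False
        !(!p) = True
          !p = False
      !p = False
    ((!p <-> !e) || (w -> e)) && (!u -> !p) = True
      (!p <-> !e) || (w -> e) = True
        !p <-> !e = True
          !p = False
          !e = False
        w -> e = True
      !u -> !p = True
        !u = False
        !p = False
  ((a -> u) || ((!a || !r) -> !e)) <-> (!(!u) && (w && (e && a))) = True
    (a -> u) || ((!a || !r) -> !e) = True
      a -> u = True
      (!a || !r) -> !e = False
        !a || !r = True
          !a = False
          !r = True
        !e = False
    !(!u) && (w && (e && a)) = True
      !(!u) = True
        !u = False
      w && (e && a) = True
        e && a = True
Both conjuncts True, so the formula holds.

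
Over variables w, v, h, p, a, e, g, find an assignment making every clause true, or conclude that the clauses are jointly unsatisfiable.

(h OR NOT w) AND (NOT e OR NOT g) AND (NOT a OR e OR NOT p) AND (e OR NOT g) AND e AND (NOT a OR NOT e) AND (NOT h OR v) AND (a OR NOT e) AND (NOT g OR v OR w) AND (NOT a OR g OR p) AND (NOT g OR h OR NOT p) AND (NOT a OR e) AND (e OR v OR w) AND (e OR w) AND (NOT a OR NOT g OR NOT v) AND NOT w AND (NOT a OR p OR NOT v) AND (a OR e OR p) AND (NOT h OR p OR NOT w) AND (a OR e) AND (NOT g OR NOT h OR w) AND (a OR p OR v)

The formula is unsatisfiable.

Case a = True:
  (e) forces e = True.
  Clause (NOT a OR NOT e) is falsified — contradiction.
Case a = False:
  (e) forces e = True.
  Clause (a OR NOT e) is falsified — contradiction.
Both cases fail, so the formula is unsatisfiable.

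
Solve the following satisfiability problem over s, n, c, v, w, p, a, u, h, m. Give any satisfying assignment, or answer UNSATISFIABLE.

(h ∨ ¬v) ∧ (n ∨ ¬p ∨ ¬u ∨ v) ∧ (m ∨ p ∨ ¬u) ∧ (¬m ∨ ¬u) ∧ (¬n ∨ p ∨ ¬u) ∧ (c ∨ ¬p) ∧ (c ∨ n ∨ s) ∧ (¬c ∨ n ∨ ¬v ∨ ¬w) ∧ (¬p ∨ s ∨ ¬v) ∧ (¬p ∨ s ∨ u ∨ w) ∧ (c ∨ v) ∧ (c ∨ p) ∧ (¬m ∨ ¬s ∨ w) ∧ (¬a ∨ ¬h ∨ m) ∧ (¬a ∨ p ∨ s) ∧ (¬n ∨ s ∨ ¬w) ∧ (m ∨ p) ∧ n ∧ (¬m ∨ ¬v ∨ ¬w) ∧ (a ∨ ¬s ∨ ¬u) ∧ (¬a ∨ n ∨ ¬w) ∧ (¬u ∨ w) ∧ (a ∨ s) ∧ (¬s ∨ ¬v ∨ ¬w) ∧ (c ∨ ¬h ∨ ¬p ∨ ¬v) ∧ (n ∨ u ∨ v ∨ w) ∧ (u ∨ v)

Unit clause (n) forces n = True.
Set s = True.
Set c = True.
Set v = False.
  then (u ∨ v) forces u = True.
  then (¬m ∨ ¬u) forces m = False.
  then (¬n ∨ p ∨ ¬u) forces p = True.
  then (a ∨ ¬s ∨ ¬u) forces a = True.
  then (¬u ∨ w) forces w = True.
  then (¬a ∨ ¬h ∨ m) forces h = False.
All clauses satisfied.

s = True, n = True, c = True, v = False, w = True, p = True, a = True, u = True, h = False, m = False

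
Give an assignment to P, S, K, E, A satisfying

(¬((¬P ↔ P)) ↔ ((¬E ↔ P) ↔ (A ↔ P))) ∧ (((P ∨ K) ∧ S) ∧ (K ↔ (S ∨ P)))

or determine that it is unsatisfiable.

P = True, S = True, K = True, E = False, A = True

  ¬((¬P ↔ P)) ↔ ((¬E ↔ P) ↔ (A ↔ P)) = True
    ¬((¬P ↔ P)) = True
      ¬P ↔ P = False
        ¬P = False
    (¬E ↔ P) ↔ (A ↔ P) = True
      ¬E ↔ P = True
        ¬E = True
      A ↔ P = True
  ((P ∨ K) ∧ S) ∧ (K ↔ (S ∨ P)) = True
    (P ∨ K) ∧ S = True
      P ∨ K = True
    K ↔ (S ∨ P) = True
      S ∨ P = True
Both conjuncts True, so the formula holds.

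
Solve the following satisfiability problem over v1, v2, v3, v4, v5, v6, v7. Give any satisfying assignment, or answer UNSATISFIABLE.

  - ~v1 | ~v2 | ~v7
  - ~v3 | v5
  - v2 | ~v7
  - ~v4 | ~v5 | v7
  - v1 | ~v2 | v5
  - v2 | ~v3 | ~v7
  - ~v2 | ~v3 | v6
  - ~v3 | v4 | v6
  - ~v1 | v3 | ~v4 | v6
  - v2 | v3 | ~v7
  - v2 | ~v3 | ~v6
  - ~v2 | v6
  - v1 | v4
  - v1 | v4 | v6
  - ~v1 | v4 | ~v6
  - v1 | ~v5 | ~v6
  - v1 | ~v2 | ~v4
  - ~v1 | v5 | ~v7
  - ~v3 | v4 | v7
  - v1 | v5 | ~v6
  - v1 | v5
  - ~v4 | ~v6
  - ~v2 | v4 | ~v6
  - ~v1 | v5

v1=T; v2=F; v3=F; v4=F; v5=T; v6=F; v7=F

Set v1 = True.
  then (~v1 | v5) forces v5 = True.
Try v2 = True:
  (~v1 | ~v2 | ~v7) forces v7 = False.
  (~v4 | ~v5 | v7) forces v4 = False.
  (~v2 | v6) forces v6 = True.
  clause (~v1 | v4 | ~v6) is falsified — backtrack.
So v2 = False.
  then (v2 | ~v7) forces v7 = False.
  then (~v4 | ~v5 | v7) forces v4 = False.
  then (~v1 | v4 | ~v6) forces v6 = False.
  then (~v3 | v4 | v7) forces v3 = False.
All clauses satisfied.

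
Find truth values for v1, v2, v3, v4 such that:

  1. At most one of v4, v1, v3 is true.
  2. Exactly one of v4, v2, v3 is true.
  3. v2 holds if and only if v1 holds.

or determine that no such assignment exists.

v1 = True, v2 = True, v3 = False, v4 = False

  (1) {v4, v1, v3}: 1 true — at most one ✓
  (2) {v4, v2, v3}: 1 true — exactly one ✓
  (3) v2=T, v1=T — same ✓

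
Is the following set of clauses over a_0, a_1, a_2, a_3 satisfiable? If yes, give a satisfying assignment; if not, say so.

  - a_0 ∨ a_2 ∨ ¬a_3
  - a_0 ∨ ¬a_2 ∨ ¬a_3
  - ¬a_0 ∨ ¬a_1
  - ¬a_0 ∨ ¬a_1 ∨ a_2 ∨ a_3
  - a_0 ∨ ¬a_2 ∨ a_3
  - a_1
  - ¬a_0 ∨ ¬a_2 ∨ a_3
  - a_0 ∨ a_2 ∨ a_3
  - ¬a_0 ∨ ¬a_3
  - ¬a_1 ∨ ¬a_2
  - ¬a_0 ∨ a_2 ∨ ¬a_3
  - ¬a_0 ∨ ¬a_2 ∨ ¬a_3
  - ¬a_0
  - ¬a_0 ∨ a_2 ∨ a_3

Unsatisfiable

Case a_0 = True:
  Clause (¬a_0) is falsified — contradiction.
Case a_0 = False:
  (a_1) forces a_1 = True.
  (¬a_1 ∨ ¬a_2) forces a_2 = False.
  (a_0 ∨ a_2 ∨ ¬a_3) forces a_3 = False.
  Clause (a_0 ∨ a_2 ∨ a_3) is falsified — contradiction.
Both cases fail, so the formula is unsatisfiable.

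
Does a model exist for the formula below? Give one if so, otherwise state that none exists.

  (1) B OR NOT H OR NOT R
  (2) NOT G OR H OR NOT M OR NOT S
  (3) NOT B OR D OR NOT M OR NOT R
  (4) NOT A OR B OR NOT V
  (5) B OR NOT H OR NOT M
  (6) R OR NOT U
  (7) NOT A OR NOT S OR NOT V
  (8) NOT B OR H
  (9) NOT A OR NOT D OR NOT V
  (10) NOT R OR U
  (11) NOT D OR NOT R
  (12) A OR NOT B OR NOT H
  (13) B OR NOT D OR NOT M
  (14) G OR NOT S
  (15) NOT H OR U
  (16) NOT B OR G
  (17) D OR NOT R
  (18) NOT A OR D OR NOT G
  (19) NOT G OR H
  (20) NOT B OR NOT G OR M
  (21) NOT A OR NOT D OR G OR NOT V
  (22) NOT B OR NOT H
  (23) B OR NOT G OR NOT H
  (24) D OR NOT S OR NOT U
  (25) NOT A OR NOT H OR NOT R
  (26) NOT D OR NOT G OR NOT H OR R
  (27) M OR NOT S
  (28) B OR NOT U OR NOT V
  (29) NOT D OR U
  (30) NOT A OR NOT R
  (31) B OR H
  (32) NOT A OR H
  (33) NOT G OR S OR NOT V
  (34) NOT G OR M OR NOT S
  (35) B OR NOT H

Case B = True:
  (NOT B OR H) forces H = True.
  Clause (NOT B OR NOT H) is falsified — contradiction.
Case B = False:
  (B OR H) forces H = True.
  Clause (B OR NOT H) is falsified — contradiction.
Both cases fail, so the formula is unsatisfiable.

Unsatisfiable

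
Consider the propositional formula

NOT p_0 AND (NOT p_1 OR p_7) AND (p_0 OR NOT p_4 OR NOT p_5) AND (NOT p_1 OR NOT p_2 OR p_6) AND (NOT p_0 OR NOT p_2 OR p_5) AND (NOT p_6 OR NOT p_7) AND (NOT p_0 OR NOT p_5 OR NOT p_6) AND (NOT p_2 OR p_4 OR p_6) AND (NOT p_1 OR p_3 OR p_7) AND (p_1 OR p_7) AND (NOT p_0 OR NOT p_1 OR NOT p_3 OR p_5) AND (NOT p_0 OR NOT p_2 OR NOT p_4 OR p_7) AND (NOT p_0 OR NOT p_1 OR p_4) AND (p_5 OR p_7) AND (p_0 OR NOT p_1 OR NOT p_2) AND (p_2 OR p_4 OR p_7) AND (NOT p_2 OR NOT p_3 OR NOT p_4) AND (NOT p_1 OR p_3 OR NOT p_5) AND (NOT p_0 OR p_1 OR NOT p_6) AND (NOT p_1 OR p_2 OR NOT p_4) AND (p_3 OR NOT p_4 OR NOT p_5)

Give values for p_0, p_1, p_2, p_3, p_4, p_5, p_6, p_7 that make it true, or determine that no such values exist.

p_0=F; p_1=F; p_2=F; p_3=T; p_4=F; p_5=F; p_6=F; p_7=T

Unit clause (NOT p_0) forces p_0 = False.
Set p_1 = False.
  then (p_1 OR p_7) forces p_7 = True.
  then (NOT p_6 OR NOT p_7) forces p_6 = False.
Set p_2 = False.
Set p_3 = True.
Set p_4 = False.
Set p_5 = False.
All clauses satisfied.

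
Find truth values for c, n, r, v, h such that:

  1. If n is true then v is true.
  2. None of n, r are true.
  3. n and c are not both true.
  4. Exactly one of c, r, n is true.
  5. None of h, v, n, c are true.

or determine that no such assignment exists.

Unsatisfiable — no assignment works.

Case c = True:
  Constraint (5) is violated (c=T) — contradiction.
Case c = False:
  (2) forces n = False.
  (2) forces r = False.
  Constraint (4) is violated (c=F, r=F, n=F) — contradiction.
Both cases fail — unsatisfiable.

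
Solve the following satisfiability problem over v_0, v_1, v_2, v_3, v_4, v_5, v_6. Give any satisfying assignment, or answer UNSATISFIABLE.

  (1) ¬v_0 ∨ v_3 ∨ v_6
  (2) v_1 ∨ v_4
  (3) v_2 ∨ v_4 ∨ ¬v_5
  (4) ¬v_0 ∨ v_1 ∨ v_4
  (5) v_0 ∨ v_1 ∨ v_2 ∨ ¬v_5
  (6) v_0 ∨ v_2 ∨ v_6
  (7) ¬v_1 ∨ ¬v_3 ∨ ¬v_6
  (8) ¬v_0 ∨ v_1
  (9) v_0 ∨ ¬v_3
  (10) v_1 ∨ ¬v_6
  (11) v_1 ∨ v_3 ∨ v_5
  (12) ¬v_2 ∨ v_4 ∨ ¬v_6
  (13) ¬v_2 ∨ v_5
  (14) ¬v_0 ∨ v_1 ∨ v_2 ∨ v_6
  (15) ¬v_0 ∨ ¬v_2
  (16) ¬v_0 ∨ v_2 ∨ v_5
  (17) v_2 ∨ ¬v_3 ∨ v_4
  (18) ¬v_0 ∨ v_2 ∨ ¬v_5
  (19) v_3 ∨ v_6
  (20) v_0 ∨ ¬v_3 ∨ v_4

v_0 = False, v_1 = True, v_2 = False, v_3 = False, v_4 = True, v_5 = False, v_6 = True

Try v_0 = True:
  (¬v_0 ∨ v_1) forces v_1 = True.
  (¬v_0 ∨ ¬v_2) forces v_2 = False.
  (¬v_0 ∨ v_2 ∨ v_5) forces v_5 = True.
  clause (¬v_0 ∨ v_2 ∨ ¬v_5) is falsified — backtrack.
So v_0 = False.
  then (v_0 ∨ ¬v_3) forces v_3 = False.
  then (v_3 ∨ v_6) forces v_6 = True.
  then (v_1 ∨ ¬v_6) forces v_1 = True.
Set v_2 = False.
Set v_4 = True.
Set v_5 = False.
All clauses satisfied.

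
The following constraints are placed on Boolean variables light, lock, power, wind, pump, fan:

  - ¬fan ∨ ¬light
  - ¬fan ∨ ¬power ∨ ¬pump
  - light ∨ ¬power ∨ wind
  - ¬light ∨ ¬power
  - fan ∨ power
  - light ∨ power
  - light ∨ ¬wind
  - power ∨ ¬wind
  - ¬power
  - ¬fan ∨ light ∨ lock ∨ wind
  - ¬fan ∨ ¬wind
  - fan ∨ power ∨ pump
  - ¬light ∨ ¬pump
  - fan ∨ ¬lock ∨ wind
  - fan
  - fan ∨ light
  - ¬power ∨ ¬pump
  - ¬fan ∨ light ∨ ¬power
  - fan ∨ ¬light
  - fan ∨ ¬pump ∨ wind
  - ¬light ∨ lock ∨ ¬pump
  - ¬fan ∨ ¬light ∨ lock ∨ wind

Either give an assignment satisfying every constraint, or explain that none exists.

Case light = True:
  (¬fan ∨ ¬light) forces fan = False.
  Clause (fan) is falsified — contradiction.
Case light = False:
  (light ∨ power) forces power = True.
  Clause (¬power) is falsified — contradiction.
Both cases fail, so the formula is unsatisfiable.

The formula is unsatisfiable.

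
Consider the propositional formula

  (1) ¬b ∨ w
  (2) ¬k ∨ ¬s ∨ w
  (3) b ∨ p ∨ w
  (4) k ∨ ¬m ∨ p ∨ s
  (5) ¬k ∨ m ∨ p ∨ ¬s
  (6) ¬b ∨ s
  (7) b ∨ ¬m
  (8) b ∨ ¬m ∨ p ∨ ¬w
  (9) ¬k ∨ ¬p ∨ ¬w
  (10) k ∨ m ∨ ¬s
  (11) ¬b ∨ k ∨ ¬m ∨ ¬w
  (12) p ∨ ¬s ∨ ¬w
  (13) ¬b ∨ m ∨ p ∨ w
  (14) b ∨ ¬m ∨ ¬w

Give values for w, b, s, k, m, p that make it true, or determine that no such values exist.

w: True, b: False, s: False, k: True, m: False, p: False

Set w = True.
Set b = False.
  then (b ∨ ¬m) forces m = False.
Try s = True:
  (k ∨ m ∨ ¬s) forces k = True.
  (¬k ∨ m ∨ p ∨ ¬s) forces p = True.
  clause (¬k ∨ ¬p ∨ ¬w) is falsified — backtrack.
So s = False.
Set k = True.
  then (¬k ∨ ¬p ∨ ¬w) forces p = False.
All clauses satisfied.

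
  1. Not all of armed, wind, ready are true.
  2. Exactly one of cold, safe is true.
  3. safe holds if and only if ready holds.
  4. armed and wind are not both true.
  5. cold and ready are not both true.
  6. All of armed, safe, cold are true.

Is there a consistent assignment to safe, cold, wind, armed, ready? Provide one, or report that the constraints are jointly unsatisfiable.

Case safe = True:
  (2) with safe=T forces cold = False.
  Constraint (6) is violated (cold=F) — contradiction.
Case safe = False:
  Constraint (6) is violated (safe=F) — contradiction.
Both cases fail — unsatisfiable.

Unsatisfiable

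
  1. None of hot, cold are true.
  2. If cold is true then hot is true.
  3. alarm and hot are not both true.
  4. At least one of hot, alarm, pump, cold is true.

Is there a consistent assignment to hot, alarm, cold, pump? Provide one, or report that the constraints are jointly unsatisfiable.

hot = False, alarm = True, cold = False, pump = True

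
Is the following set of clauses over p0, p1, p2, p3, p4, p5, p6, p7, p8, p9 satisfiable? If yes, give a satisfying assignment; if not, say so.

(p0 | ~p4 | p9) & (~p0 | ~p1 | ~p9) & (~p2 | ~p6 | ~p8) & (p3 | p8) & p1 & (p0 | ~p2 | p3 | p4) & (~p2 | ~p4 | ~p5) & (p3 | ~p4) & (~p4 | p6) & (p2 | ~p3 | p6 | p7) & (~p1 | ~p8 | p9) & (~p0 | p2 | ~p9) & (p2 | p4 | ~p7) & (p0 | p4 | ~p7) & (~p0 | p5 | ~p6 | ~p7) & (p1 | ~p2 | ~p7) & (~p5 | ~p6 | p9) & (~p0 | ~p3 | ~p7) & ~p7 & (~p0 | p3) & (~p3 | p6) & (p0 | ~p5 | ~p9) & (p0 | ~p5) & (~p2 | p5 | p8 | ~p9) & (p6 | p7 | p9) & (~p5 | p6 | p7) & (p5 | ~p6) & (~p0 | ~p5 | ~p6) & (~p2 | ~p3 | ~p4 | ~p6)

p0=F, p1=T, p2=F, p3=F, p4=F, p5=F, p6=F, p7=F, p8=T, p9=T

Unit clause (p1) forces p1 = True.
Unit clause (~p7) forces p7 = False.
Set p0 = False.
  then (p0 | ~p5) forces p5 = False.
  then (p5 | ~p6) forces p6 = False.
  then (~p4 | p6) forces p4 = False.
  then (~p3 | p6) forces p3 = False.
  then (p6 | p7 | p9) forces p9 = True.
  then (p3 | p8) forces p8 = True.
  then (p0 | ~p2 | p3 | p4) forces p2 = False.
All clauses satisfied.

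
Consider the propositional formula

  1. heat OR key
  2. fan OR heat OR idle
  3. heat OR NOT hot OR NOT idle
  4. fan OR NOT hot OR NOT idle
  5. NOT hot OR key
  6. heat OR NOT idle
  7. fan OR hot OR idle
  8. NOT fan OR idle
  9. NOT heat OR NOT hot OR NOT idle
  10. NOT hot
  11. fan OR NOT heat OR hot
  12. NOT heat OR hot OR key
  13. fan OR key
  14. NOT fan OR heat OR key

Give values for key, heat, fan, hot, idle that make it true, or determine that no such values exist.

key: True, heat: True, fan: True, hot: False, idle: True

Unit clause (NOT hot) forces hot = False.
Try key = False:
  (heat OR key) forces heat = True.
  clause (NOT heat OR hot OR key) is falsified — backtrack.
So key = True.
Set heat = True.
  then (fan OR NOT heat OR hot) forces fan = True.
  then (NOT fan OR idle) forces idle = True.
All clauses satisfied.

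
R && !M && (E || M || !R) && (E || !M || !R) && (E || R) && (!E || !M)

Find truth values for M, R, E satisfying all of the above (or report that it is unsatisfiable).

M=F, R=T, E=T

Unit clause (R) forces R = True.
Unit clause (!M) forces M = False.
In (E || M || !R) only E is left, so E = True.
Check each clause:
  (R): R holds.
  (!M): !M holds.
  (E || M || !R): E holds.
  (E || !M || !R): E holds.
  (E || R): E holds.
  (!E || !M): !M holds.
All clauses satisfied.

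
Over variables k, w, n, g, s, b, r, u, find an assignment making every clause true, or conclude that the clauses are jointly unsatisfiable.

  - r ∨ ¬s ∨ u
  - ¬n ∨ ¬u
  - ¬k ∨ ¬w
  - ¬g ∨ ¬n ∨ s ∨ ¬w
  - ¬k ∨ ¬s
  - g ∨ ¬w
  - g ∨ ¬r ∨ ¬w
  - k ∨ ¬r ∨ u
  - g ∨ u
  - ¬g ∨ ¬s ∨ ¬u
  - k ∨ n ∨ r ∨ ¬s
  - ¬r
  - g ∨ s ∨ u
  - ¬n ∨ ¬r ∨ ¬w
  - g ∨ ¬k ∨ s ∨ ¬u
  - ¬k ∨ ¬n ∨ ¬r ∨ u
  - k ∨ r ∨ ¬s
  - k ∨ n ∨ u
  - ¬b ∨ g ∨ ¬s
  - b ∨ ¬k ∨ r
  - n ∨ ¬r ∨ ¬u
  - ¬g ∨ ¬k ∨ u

k = False; w = True; n = False; g = True; s = False; b = False; r = False; u = True

Unit clause (¬r) forces r = False.
Set k = False.
  then (k ∨ r ∨ ¬s) forces s = False.
Set w = True.
  then (g ∨ ¬w) forces g = True.
  then (¬g ∨ ¬n ∨ s ∨ ¬w) forces n = False.
  then (k ∨ n ∨ u) forces u = True.
Set b = False.
All clauses satisfied.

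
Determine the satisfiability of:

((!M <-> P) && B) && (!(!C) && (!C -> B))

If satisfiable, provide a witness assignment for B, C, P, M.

B = True; C = True; P = True; M = False

  (!M <-> P) && B = True
    !M <-> P = True
      !M = True
  !(!C) && (!C -> B) = True
    !(!C) = True
      !C = False
    !C -> B = True
      !C = False
Both conjuncts True, so the formula holds.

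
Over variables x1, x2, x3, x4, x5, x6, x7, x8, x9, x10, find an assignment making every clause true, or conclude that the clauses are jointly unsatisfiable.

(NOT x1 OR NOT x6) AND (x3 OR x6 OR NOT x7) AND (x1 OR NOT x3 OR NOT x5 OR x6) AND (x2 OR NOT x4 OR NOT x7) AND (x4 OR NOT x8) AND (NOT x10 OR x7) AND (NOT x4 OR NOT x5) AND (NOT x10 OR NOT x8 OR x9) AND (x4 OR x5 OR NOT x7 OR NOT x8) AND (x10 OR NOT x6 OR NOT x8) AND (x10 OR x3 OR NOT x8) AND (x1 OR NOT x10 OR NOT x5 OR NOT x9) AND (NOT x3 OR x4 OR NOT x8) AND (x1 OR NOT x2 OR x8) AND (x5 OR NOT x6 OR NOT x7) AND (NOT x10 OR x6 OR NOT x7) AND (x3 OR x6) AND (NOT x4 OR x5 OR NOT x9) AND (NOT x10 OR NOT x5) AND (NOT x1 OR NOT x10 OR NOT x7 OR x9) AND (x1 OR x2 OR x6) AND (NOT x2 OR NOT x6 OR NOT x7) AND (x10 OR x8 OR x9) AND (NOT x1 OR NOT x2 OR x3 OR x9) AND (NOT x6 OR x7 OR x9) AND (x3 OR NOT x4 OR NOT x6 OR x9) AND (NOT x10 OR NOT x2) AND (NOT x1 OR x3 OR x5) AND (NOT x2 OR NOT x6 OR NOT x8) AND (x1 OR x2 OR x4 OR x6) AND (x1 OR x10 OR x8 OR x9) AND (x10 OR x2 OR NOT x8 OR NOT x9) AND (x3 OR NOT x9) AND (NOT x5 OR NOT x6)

x1=T, x2=F, x3=T, x4=F, x5=T, x6=F, x7=T, x8=F, x9=T, x10=F

Set x1 = True.
  then (NOT x1 OR NOT x6) forces x6 = False.
  then (x3 OR x6) forces x3 = True.
Set x2 = False.
Set x4 = False.
  then (x4 OR NOT x8) forces x8 = False.
Set x5 = True.
  then (NOT x10 OR NOT x5) forces x10 = False.
  then (x10 OR x8 OR x9) forces x9 = True.
Set x7 = True.
All clauses satisfied.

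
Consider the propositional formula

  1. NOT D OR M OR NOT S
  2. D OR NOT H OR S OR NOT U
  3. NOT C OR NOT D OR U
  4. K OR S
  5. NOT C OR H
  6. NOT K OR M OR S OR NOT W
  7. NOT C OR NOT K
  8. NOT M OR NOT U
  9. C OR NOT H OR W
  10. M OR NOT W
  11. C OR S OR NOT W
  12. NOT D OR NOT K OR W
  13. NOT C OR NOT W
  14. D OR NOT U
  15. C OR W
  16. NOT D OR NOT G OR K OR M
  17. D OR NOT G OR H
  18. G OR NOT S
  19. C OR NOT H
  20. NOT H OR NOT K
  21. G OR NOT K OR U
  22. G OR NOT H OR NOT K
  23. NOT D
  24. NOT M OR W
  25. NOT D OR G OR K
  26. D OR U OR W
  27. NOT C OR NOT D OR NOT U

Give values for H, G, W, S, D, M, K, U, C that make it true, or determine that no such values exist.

No satisfying assignment exists.

Case D = True:
  Clause (NOT D) is falsified — contradiction.
Case D = False:
  (D OR NOT U) forces U = False.
  (D OR U OR W) forces W = True.
  (M OR NOT W) forces M = True.
  (NOT C OR NOT W) forces C = False.
  (C OR S OR NOT W) forces S = True.
  (G OR NOT S) forces G = True.
  (D OR NOT G OR H) forces H = True.
  Clause (C OR NOT H) is falsified — contradiction.
Both cases fail, so the formula is unsatisfiable.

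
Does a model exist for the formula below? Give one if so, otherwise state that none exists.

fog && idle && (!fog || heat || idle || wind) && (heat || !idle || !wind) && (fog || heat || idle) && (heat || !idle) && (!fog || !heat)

Case fog = True:
  (idle) forces idle = True.
  (heat || !idle) forces heat = True.
  Clause (!fog || !heat) is falsified — contradiction.
Case fog = False:
  Clause (fog) is falsified — contradiction.
Both cases fail, so the formula is unsatisfiable.

Unsatisfiable — no assignment works.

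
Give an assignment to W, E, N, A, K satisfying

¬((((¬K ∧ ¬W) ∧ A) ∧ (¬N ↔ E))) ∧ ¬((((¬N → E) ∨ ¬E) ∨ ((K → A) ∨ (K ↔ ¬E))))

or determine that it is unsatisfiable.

UNSATISFIABLE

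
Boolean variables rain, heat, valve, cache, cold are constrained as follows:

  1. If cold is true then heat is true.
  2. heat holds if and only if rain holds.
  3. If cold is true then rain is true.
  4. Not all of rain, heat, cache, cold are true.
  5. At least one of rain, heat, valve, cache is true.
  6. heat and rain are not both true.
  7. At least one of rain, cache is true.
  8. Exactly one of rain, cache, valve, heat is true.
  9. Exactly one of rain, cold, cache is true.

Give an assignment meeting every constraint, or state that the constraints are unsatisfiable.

rain = False, heat = False, valve = False, cache = True, cold = False

  (1) cold=F ⇒ heat: vacuous ✓
  (2) heat=F, rain=F — same ✓
  (3) cold=F ⇒ rain: vacuous ✓
  (4) {rain, heat, cache, cold}: 1/4 true — not all ✓
  (5) {rain, heat, valve, cache}: 1 true — at least one ✓
  (6) heat=F, rain=F — not both ✓
  (7) {rain, cache}: 1 true — at least one ✓
  (8) {rain, cache, valve, heat}: 1 true — exactly one ✓
  (9) {rain, cold, cache}: 1 true — exactly one ✓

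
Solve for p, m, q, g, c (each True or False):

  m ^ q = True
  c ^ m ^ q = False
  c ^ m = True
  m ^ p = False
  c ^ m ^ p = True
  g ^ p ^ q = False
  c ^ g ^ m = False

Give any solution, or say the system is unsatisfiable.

p=F; m=F; q=T; g=T; c=T

m ^ q = F ^ T = True ✓
c ^ m ^ q = T ^ F ^ T = False ✓
c ^ m = T ^ F = True ✓
m ^ p = F ^ F = False ✓
c ^ m ^ p = T ^ F ^ F = True ✓
g ^ p ^ q = T ^ F ^ T = False ✓
c ^ g ^ m = T ^ T ^ F = False ✓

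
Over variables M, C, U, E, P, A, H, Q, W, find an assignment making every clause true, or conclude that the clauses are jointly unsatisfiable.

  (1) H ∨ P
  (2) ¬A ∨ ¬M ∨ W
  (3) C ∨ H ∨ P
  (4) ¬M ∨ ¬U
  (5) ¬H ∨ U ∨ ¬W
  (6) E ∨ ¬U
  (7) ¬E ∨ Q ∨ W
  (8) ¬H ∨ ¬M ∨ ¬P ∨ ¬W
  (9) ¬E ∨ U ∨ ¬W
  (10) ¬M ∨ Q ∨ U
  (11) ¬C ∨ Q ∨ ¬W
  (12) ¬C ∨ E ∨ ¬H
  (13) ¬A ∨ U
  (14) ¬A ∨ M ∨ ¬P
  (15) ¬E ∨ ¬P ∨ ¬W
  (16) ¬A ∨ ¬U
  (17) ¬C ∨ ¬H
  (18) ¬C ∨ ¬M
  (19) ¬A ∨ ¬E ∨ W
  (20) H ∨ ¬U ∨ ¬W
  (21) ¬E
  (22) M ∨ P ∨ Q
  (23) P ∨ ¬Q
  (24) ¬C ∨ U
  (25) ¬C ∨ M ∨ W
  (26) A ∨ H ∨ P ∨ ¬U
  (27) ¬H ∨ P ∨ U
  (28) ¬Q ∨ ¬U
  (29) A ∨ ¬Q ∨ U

M=F, C=F, U=F, E=F, P=T, A=F, H=F, Q=F, W=F

Unit clause (¬E) forces E = False.
In (E ∨ ¬U) only ¬U is left, so U = False.
In (¬A ∨ U) only ¬A is left, so A = False.
In (¬C ∨ U) only ¬C is left, so C = False.
In (A ∨ ¬Q ∨ U) only ¬Q is left, so Q = False.
In (¬M ∨ Q ∨ U) only ¬M is left, so M = False.
In (M ∨ P ∨ Q) only P is left, so P = True.
Set H = False.
Set W = False.
All clauses satisfied.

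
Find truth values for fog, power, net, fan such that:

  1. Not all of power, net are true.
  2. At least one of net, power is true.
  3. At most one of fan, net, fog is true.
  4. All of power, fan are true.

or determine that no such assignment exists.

fog = False; power = True; net = False; fan = True

  (1) {power, net}: 1/2 true — not all ✓
  (2) {net, power}: 1 true — at least one ✓
  (3) {fan, net, fog}: 1 true — at most one ✓
  (4) {power, fan}: all 2 true ✓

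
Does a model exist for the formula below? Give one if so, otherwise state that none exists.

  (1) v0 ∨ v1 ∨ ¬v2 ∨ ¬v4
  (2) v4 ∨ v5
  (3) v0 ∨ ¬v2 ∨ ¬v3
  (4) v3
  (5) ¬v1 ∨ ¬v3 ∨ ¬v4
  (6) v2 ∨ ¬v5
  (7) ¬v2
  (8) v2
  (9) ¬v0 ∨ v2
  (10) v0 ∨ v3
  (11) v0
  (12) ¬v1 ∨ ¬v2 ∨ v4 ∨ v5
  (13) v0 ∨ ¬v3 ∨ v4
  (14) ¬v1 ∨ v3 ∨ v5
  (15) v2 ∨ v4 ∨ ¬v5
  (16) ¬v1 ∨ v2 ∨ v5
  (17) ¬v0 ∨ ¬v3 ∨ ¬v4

Case v2 = True:
  Clause (¬v2) is falsified — contradiction.
Case v2 = False:
  Clause (v2) is falsified — contradiction.
Both cases fail, so the formula is unsatisfiable.

UNSATISFIABLE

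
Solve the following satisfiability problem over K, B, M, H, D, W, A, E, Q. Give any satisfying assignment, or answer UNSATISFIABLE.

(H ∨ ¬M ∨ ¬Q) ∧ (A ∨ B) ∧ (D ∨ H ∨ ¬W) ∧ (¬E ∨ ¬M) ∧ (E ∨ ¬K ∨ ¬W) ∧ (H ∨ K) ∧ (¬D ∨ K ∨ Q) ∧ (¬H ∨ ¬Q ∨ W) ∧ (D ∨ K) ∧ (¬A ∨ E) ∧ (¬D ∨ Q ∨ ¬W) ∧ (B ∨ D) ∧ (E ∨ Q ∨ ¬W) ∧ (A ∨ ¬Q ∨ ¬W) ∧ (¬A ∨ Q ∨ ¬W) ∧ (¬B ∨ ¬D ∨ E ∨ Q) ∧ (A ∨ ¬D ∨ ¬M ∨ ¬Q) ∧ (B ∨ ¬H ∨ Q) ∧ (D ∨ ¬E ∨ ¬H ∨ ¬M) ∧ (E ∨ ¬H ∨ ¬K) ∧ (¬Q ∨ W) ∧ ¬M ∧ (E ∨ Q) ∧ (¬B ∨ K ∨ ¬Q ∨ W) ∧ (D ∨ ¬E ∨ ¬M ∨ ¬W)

K: True; B: True; M: False; H: True; D: False; W: False; A: True; E: True; Q: False

Unit clause (¬M) forces M = False.
Set K = True.
Set B = True.
Set H = True.
  then (E ∨ ¬H ∨ ¬K) forces E = True.
Set D = False.
Set W = False.
  then (¬H ∨ ¬Q ∨ W) forces Q = False.
Set A = True.
All clauses satisfied.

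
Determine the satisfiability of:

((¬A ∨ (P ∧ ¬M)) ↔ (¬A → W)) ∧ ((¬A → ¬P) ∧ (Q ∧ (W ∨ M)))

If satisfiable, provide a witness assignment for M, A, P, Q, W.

M: True, A: False, P: False, Q: True, W: True

  (¬A ∨ (P ∧ ¬M)) ↔ (¬A → W) = True
    ¬A ∨ (P ∧ ¬M) = True
      ¬A = True
      P ∧ ¬M = False
        ¬M = False
    ¬A → W = True
      ¬A = True
  (¬A → ¬P) ∧ (Q ∧ (W ∨ M)) = True
    ¬A → ¬P = True
      ¬A = True
      ¬P = True
    Q ∧ (W ∨ M) = True
      W ∨ M = True
Both conjuncts True, so the formula holds.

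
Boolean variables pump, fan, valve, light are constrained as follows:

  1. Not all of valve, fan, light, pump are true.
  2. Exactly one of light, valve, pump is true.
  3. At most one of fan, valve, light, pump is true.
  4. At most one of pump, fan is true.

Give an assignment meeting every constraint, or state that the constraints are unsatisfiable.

pump=F, fan=F, valve=T, light=F

  (1) {valve, fan, light, pump}: 1/4 true — not all ✓
  (2) {light, valve, pump}: 1 true — exactly one ✓
  (3) {fan, valve, light, pump}: 1 true — at most one ✓
  (4) {pump, fan}: 0 true — at most one ✓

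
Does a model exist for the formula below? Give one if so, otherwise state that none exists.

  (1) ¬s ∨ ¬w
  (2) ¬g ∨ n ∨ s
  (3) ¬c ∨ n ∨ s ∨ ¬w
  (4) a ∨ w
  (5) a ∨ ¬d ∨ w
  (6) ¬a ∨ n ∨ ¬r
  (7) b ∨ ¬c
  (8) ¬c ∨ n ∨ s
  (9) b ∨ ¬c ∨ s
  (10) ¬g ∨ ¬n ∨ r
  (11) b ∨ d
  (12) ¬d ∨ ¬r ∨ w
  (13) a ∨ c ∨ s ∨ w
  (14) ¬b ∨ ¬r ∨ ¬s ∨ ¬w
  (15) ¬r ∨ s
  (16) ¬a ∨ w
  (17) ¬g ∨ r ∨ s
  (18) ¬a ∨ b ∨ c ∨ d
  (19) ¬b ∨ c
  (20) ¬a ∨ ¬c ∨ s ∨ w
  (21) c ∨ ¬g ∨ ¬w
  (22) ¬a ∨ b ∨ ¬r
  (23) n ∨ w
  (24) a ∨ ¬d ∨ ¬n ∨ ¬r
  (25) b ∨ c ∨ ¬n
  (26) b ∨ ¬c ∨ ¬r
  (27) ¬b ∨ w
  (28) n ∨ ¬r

Set g = False.
Set b = True.
  then (¬b ∨ c) forces c = True.
  then (¬b ∨ w) forces w = True.
  then (¬s ∨ ¬w) forces s = False.
  then (¬c ∨ n ∨ s ∨ ¬w) forces n = True.
  then (¬r ∨ s) forces r = False.
Set a = True.
Set d = True.
All clauses satisfied.

g: False; b: True; a: True; s: False; r: False; d: True; w: True; c: True; n: True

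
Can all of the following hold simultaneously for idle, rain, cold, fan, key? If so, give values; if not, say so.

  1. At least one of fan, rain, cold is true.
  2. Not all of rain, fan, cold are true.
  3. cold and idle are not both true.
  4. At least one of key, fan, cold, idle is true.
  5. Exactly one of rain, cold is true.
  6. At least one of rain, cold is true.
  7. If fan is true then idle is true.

idle: True, rain: True, cold: False, fan: True, key: True

  (1) {fan, rain, cold}: 2 true — at least one ✓
  (2) {rain, fan, cold}: 2/3 true — not all ✓
  (3) cold=F, idle=T — not both ✓
  (4) {key, fan, cold, idle}: 3 true — at least one ✓
  (5) {rain, cold}: 1 true — exactly one ✓
  (6) {rain, cold}: 1 true — at least one ✓
  (7) fan=T ⇒ idle: T ✓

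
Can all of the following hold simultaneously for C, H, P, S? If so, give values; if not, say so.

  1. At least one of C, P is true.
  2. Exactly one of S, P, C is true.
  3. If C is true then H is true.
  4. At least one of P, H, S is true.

C = False, H = True, P = True, S = False

  (1) {C, P}: 1 true — at least one ✓
  (2) {S, P, C}: 1 true — exactly one ✓
  (3) C=F ⇒ H: vacuous ✓
  (4) {P, H, S}: 2 true — at least one ✓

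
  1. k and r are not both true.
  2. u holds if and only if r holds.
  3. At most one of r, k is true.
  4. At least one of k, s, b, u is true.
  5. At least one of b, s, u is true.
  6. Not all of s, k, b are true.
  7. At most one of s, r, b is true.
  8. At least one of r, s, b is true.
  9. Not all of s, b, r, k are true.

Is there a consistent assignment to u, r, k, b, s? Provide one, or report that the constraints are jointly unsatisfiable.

u: False, r: False, k: False, b: True, s: False

  (1) k=F, r=F — not both ✓
  (2) u=F, r=F — same ✓
  (3) {r, k}: 0 true — at most one ✓
  (4) {k, s, b, u}: 1 true — at least one ✓
  (5) {b, s, u}: 1 true — at least one ✓
  (6) {s, k, b}: 1/3 true — not all ✓
  (7) {s, r, b}: 1 true — at most one ✓
  (8) {r, s, b}: 1 true — at least one ✓
  (9) {s, b, r, k}: 1/4 true — not all ✓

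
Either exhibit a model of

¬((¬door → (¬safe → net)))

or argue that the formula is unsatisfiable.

safe: False, net: False, door: False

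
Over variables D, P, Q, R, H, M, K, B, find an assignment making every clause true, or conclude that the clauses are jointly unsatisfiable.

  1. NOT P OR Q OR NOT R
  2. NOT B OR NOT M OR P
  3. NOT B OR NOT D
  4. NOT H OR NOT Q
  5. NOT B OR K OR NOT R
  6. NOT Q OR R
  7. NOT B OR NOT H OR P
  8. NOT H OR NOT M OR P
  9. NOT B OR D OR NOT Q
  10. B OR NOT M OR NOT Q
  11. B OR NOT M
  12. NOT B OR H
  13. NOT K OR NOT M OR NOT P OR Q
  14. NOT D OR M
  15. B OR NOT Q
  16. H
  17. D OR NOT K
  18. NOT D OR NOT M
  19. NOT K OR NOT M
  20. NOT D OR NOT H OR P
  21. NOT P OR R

D=F; P=F; Q=F; R=T; H=T; M=F; K=F; B=F

Unit clause (H) forces H = True.
In (NOT H OR NOT Q) only NOT Q is left, so Q = False.
Try D = True:
  (NOT B OR NOT D) forces B = False.
  (B OR NOT M) forces M = False.
  clause (NOT D OR M) is falsified — backtrack.
So D = False.
  then (D OR NOT K) forces K = False.
Set P = False.
  then (NOT B OR NOT H OR P) forces B = False.
  then (NOT H OR NOT M OR P) forces M = False.
Set R = True.
All clauses satisfied.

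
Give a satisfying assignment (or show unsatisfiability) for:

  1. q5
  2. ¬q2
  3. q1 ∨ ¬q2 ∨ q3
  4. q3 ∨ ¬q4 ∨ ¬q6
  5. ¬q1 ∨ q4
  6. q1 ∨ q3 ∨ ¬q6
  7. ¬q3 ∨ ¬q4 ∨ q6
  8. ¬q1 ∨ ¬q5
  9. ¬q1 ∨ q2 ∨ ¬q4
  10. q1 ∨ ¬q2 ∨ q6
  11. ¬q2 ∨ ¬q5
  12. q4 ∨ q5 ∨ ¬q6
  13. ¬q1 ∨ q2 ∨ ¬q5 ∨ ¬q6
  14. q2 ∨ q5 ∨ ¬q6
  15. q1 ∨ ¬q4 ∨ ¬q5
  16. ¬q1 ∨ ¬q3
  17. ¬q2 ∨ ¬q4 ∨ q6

Unit clause (q5) forces q5 = True.
Unit clause (¬q2) forces q2 = False.
In (¬q1 ∨ ¬q5) only ¬q1 is left, so q1 = False.
In (q1 ∨ ¬q4 ∨ ¬q5) only ¬q4 is left, so q4 = False.
Set q3 = False.
  then (q1 ∨ q3 ∨ ¬q6) forces q6 = False.
All clauses satisfied.

q1: False; q2: False; q3: False; q4: False; q5: True; q6: False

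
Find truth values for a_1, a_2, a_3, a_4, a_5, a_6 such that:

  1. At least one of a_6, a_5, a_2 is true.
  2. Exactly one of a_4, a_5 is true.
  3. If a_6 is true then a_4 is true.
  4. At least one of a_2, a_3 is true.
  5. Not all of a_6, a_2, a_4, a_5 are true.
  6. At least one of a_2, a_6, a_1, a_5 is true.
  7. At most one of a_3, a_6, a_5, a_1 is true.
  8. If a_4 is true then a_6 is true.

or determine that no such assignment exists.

a_1: False; a_2: True; a_3: False; a_4: False; a_5: True; a_6: False

  (1) {a_6, a_5, a_2}: 2 true — at least one ✓
  (2) {a_4, a_5}: 1 true — exactly one ✓
  (3) a_6=F ⇒ a_4: vacuous ✓
  (4) {a_2, a_3}: 1 true — at least one ✓
  (5) {a_6, a_2, a_4, a_5}: 2/4 true — not all ✓
  (6) {a_2, a_6, a_1, a_5}: 2 true — at least one ✓
  (7) {a_3, a_6, a_5, a_1}: 1 true — at most one ✓
  (8) a_4=F ⇒ a_6: vacuous ✓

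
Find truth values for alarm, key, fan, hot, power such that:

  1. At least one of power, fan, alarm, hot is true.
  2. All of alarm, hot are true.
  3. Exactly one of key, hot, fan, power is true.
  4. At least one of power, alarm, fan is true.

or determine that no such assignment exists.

alarm = True; key = False; fan = False; hot = True; power = False

  (1) {power, fan, alarm, hot}: 2 true — at least one ✓
  (2) {alarm, hot}: all 2 true ✓
  (3) {key, hot, fan, power}: 1 true — exactly one ✓
  (4) {power, alarm, fan}: 1 true — at least one ✓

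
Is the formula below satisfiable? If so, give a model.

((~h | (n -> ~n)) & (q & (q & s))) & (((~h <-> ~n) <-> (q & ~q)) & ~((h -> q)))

UNSATISFIABLE

Case q = True: the conjunct ~((h -> q)) becomes ~((h -> True)) = False.
Case q = False: the conjunct q is False.
Both cases fail — unsatisfiable.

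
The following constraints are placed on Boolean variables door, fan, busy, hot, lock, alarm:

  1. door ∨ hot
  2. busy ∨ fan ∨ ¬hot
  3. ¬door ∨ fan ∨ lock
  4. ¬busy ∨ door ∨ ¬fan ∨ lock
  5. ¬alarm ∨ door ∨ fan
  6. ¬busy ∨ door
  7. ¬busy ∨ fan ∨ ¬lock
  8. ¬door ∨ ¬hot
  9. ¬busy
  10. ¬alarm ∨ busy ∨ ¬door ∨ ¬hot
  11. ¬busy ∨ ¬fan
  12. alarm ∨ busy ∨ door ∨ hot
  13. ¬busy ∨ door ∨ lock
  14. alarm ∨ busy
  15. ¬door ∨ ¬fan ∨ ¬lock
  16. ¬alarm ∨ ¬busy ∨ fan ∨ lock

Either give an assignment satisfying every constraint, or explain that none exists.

Unit clause (¬busy) forces busy = False.
In (alarm ∨ busy) only alarm is left, so alarm = True.
Set door = False.
  then (door ∨ hot) forces hot = True.
  then (busy ∨ fan ∨ ¬hot) forces fan = True.
Set lock = True.
All clauses satisfied.

door=F; fan=T; busy=F; hot=T; lock=T; alarm=T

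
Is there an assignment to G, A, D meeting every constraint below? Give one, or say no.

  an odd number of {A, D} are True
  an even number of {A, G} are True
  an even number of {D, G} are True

Unsatisfiable

Adding constraints 1, 2, 3 mod 2: every variable appears an even number of times on the left, so the left side is 0.
But the right sides sum to 1 (mod 2). 0 ≠ 1 — the system is inconsistent.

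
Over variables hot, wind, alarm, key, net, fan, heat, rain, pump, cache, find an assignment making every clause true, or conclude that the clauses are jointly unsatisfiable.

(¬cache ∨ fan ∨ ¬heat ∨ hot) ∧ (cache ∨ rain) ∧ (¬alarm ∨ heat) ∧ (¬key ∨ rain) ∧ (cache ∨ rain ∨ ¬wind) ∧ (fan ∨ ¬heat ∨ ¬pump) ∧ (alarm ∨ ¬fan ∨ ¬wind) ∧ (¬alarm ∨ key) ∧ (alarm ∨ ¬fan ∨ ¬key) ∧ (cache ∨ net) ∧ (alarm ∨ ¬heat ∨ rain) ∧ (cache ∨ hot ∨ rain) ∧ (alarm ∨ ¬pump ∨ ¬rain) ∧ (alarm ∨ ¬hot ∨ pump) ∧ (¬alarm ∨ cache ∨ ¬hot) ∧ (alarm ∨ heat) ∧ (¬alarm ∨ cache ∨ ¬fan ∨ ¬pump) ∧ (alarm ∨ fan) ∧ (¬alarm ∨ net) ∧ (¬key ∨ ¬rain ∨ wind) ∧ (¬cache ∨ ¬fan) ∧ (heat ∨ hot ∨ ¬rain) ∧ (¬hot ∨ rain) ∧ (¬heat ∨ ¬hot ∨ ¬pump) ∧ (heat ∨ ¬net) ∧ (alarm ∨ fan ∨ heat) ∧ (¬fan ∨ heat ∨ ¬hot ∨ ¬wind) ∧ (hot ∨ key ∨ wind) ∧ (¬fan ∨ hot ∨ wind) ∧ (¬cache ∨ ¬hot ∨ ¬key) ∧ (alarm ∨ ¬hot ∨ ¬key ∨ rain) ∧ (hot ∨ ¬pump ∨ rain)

Set hot = False.
Try wind = False:
  (hot ∨ key ∨ wind) forces key = True.
  (¬key ∨ rain) forces rain = True.
  clause (¬key ∨ ¬rain ∨ wind) is falsified — backtrack.
So wind = True.
Try alarm = False:
  (alarm ∨ ¬fan ∨ ¬wind) forces fan = False.
  clause (alarm ∨ fan) is falsified — backtrack.
So alarm = True.
  then (¬alarm ∨ heat) forces heat = True.
  then (¬alarm ∨ key) forces key = True.
  then (¬alarm ∨ net) forces net = True.
  then (¬key ∨ rain) forces rain = True.
Set fan = True.
  then (¬cache ∨ ¬fan) forces cache = False.
  then (¬alarm ∨ cache ∨ ¬fan ∨ ¬pump) forces pump = False.
All clauses satisfied.

hot = False, wind = True, alarm = True, key = True, net = True, fan = True, heat = True, rain = True, pump = False, cache = False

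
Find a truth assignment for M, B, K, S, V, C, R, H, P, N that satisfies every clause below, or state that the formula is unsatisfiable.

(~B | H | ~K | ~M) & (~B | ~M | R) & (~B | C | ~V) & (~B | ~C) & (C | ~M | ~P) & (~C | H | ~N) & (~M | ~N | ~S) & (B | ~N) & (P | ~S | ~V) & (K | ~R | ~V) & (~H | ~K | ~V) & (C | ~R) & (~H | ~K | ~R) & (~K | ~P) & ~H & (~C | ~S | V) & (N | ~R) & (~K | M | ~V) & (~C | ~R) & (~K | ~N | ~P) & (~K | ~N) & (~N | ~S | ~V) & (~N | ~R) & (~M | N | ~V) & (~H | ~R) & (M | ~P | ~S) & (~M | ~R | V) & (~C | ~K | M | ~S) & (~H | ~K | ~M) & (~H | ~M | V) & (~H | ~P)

M = True; B = False; K = False; S = False; V = False; C = True; R = False; H = False; P = False; N = False

Unit clause (~H) forces H = False.
Set M = True.
Try B = True:
  (~B | H | ~K | ~M) forces K = False.
  (~B | ~M | R) forces R = True.
  (~B | ~C) forces C = False.
  clause (C | ~R) is falsified — backtrack.
So B = False.
  then (B | ~N) forces N = False.
  then (N | ~R) forces R = False.
  then (~M | N | ~V) forces V = False.
Set K = False.
Set S = False.
Set C = True.
Set P = False.
All clauses satisfied.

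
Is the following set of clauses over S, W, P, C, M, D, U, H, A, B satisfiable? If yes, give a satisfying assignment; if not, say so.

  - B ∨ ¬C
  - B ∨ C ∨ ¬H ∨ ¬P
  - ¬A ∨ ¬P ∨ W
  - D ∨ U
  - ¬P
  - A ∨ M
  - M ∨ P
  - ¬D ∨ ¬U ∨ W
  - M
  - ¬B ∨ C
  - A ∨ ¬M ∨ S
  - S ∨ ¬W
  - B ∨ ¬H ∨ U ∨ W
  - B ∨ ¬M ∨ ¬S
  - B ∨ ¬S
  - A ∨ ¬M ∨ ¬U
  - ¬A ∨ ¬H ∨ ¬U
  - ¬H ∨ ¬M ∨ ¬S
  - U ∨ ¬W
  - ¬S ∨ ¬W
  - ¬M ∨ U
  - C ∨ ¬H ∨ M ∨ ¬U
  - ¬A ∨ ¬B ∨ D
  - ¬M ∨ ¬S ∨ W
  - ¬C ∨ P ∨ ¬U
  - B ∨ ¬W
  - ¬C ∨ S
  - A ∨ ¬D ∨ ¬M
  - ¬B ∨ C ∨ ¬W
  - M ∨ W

S=F; W=F; P=F; C=F; M=T; D=F; U=T; H=F; A=T; B=F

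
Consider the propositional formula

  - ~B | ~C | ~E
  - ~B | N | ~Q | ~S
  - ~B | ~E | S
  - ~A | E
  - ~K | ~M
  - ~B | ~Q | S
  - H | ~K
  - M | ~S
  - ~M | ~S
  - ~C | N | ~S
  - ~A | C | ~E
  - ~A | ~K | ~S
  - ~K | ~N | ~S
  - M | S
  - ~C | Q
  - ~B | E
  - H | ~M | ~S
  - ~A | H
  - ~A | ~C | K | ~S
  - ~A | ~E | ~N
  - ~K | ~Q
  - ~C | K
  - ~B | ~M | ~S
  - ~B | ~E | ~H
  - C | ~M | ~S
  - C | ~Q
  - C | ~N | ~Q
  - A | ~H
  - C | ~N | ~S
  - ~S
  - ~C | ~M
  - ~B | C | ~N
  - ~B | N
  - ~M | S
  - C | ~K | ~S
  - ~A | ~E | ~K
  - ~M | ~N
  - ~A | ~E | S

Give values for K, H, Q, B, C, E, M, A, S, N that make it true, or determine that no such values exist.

Case S = True:
  Clause (~S) is falsified — contradiction.
Case S = False:
  (M | S) forces M = True.
  Clause (~M | S) is falsified — contradiction.
Both cases fail, so the formula is unsatisfiable.

Unsatisfiable — no assignment works.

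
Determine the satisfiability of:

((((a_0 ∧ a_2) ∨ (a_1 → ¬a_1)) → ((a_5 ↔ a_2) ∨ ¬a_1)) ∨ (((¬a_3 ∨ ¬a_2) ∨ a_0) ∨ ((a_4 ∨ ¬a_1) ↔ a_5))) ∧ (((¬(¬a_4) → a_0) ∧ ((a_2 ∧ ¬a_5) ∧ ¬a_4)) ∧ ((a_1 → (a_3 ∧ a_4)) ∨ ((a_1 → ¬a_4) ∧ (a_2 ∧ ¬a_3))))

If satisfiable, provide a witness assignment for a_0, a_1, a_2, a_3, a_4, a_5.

a_0 = True, a_1 = False, a_2 = True, a_3 = True, a_4 = False, a_5 = False

  (((a_0 ∧ a_2) ∨ (a_1 → ¬a_1)) → ((a_5 ↔ a_2) ∨ ¬a_1)) ∨ (((¬a_3 ∨ ¬a_2) ∨ a_0) ∨ ((a_4 ∨ ¬a_1) ↔ a_5)) = True
    ((a_0 ∧ a_2) ∨ (a_1 → ¬a_1)) → ((a_5 ↔ a_2) ∨ ¬a_1) = True
      (a_0 ∧ a_2) ∨ (a_1 → ¬a_1) = True
        a_0 ∧ a_2 = True
        a_1 → ¬a_1 = True
          ¬a_1 = True
      (a_5 ↔ a_2) ∨ ¬a_1 = True
        a_5 ↔ a_2 = False
        ¬a_1 = True
    ((¬a_3 ∨ ¬a_2) ∨ a_0) ∨ ((a_4 ∨ ¬a_1) ↔ a_5) = True
      (¬a_3 ∨ ¬a_2) ∨ a_0 = True
        ¬a_3 ∨ ¬a_2 = False
          ¬a_3 = False
          ¬a_2 = False
      (a_4 ∨ ¬a_1) ↔ a_5 = False
        a_4 ∨ ¬a_1 = True
          ¬a_1 = True
  ((¬(¬a_4) → a_0) ∧ ((a_2 ∧ ¬a_5) ∧ ¬a_4)) ∧ ((a_1 → (a_3 ∧ a_4)) ∨ ((a_1 → ¬a_4) ∧ (a_2 ∧ ¬a_3))) = True
    (¬(¬a_4) → a_0) ∧ ((a_2 ∧ ¬a_5) ∧ ¬a_4) = True
      ¬(¬a_4) → a_0 = True
        ¬(¬a_4) = False
          ¬a_4 = True
      (a_2 ∧ ¬a_5) ∧ ¬a_4 = True
        a_2 ∧ ¬a_5 = True
          ¬a_5 = True
        ¬a_4 = True
    (a_1 → (a_3 ∧ a_4)) ∨ ((a_1 → ¬a_4) ∧ (a_2 ∧ ¬a_3)) = True
      a_1 → (a_3 ∧ a_4) = True
        a_3 ∧ a_4 = False
      (a_1 → ¬a_4) ∧ (a_2 ∧ ¬a_3) = False
        a_1 → ¬a_4 = True
          ¬a_4 = True
        a_2 ∧ ¬a_3 = False
          ¬a_3 = False
Both conjuncts True, so the formula holds.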